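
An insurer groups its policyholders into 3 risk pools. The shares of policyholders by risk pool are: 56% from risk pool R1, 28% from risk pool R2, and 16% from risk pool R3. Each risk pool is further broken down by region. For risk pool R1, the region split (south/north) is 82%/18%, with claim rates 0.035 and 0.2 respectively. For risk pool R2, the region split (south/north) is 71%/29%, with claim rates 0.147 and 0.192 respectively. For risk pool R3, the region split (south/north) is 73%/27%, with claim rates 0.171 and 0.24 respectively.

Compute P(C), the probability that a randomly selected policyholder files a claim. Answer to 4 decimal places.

P(C|R1) = 0.82·0.035 + 0.18·0.2 = 0.0287 + 0.036 = 0.0647
P(C|R2) = 0.71·0.147 + 0.29·0.192 = 0.10437 + 0.05568 = 0.16005
P(C|R3) = 0.73·0.171 + 0.27·0.24 = 0.12483 + 0.0648 = 0.18963
Then overall,
P(C) = 0.56·0.0647 + 0.28·0.16005 + 0.16·0.18963
      = 0.036232 + 0.044814 + 0.0303408 = 0.1113868

0.1114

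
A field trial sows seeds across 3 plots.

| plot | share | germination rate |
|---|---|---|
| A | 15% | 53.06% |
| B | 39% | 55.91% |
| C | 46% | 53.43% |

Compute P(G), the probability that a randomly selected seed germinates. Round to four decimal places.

P(G) ≈ 0.5434

Using total probability over the partition,
P(G) = P(G|A)·P(A) + P(G|B)·P(B) + P(G|C)·P(C)
      = 0.5306·0.15 + 0.5591·0.39 + 0.5343·0.46
      = 0.07959 + 0.218049 + 0.245778 = 0.543417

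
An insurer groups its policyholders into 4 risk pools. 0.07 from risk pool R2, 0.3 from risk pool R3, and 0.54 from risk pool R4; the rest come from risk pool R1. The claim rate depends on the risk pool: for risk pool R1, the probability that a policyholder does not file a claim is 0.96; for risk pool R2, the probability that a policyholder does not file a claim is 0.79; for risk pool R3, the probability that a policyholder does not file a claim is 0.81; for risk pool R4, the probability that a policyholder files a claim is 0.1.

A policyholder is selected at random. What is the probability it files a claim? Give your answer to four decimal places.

P(R1) = 1 − (0.07 + 0.3 + 0.54) = 0.09.
P(C|R1) = 1 − 0.96 = 0.04.
P(C|R2) = 1 − 0.79 = 0.21.
P(C|R3) = 1 − 0.81 = 0.19.
P(C) = P(C|R1)·P(R1) + P(C|R2)·P(R2) + P(C|R3)·P(R3) + P(C|R4)·P(R4)
      = 0.04·0.09 + 0.21·0.07 + 0.19·0.3 + 0.1·0.54
      = 0.0036 + 0.0147 + 0.057 + 0.054 = 0.1293

0.1293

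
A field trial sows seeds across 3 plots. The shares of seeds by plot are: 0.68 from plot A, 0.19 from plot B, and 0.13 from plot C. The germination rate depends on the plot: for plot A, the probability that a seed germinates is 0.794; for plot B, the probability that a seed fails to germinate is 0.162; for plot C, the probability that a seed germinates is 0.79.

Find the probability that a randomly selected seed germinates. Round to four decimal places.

P(G) ≈ 0.8018

P(G|B) = 1 − 0.162 = 0.838.
P(G) = P(G|A)·P(A) + P(G|B)·P(B) + P(G|C)·P(C)
      = 0.794·0.68 + 0.838·0.19 + 0.79·0.13
      = 0.53992 + 0.15922 + 0.1027 = 0.80184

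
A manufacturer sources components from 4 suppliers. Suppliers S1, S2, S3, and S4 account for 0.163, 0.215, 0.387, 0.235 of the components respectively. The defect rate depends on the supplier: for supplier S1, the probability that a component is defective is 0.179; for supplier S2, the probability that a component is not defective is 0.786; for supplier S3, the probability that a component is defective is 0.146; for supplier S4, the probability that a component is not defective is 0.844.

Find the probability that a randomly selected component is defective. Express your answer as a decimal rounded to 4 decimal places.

P(D|S2) = 1 − 0.786 = 0.214.
P(D|S4) = 1 − 0.844 = 0.156.
P(D) = P(D|S1)·P(S1) + P(D|S2)·P(S2) + P(D|S3)·P(S3) + P(D|S4)·P(S4)
      = 0.179·0.163 + 0.214·0.215 + 0.146·0.387 + 0.156·0.235
      = 0.029177 + 0.04601 + 0.056502 + 0.03666 = 0.168349

P(D) ≈ 0.1683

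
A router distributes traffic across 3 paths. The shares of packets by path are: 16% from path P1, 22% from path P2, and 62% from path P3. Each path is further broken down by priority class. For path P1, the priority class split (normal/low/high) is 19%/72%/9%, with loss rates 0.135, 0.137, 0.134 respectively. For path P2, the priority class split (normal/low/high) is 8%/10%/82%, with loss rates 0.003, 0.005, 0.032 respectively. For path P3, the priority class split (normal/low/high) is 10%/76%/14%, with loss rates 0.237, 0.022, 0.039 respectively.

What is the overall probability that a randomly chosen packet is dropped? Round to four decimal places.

P(L) ≈ 0.0562

P(L|P1) = 0.19·0.135 + 0.72·0.137 + 0.09·0.134 = 0.02565 + 0.09864 + 0.01206 = 0.13635
P(L|P2) = 0.08·0.003 + 0.1·0.005 + 0.82·0.032 = 0.00024 + 0.0005 + 0.02624 = 0.02698
P(L|P3) = 0.1·0.237 + 0.76·0.022 + 0.14·0.039 = 0.0237 + 0.01672 + 0.00546 = 0.04588
Then overall,
P(L) = 0.16·0.13635 + 0.22·0.02698 + 0.62·0.04588
      = 0.021816 + 0.0059356 + 0.0284456 = 0.0561972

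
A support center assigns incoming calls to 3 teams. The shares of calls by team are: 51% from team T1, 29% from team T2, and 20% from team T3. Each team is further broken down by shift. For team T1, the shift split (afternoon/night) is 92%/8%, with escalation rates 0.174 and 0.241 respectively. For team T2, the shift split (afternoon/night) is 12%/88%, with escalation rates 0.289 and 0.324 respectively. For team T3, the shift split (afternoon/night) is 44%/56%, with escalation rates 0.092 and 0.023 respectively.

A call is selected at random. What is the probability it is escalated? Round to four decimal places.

P(E|T1) = 0.92·0.174 + 0.08·0.241 = 0.16008 + 0.01928 = 0.17936
P(E|T2) = 0.12·0.289 + 0.88·0.324 = 0.03468 + 0.28512 = 0.3198
P(E|T3) = 0.44·0.092 + 0.56·0.023 = 0.04048 + 0.01288 = 0.05336
Then overall,
P(E) = 0.51·0.17936 + 0.29·0.3198 + 0.2·0.05336
      = 0.0914736 + 0.092742 + 0.010672 = 0.1948876

P(E) ≈ 0.1949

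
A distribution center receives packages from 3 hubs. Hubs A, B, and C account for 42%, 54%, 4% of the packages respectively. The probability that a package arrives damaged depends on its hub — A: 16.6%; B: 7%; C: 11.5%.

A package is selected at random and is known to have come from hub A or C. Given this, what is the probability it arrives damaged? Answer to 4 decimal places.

0.1616

Let S = {A, C}.
P(S) = 0.42 + 0.04 = 0.46.
P(D ∩ S) = 0.166·0.42 + 0.115·0.04 = 0.06972 + 0.0046 = 0.07432.
P(D | S) = 0.07432 / 0.46 = 0.161565…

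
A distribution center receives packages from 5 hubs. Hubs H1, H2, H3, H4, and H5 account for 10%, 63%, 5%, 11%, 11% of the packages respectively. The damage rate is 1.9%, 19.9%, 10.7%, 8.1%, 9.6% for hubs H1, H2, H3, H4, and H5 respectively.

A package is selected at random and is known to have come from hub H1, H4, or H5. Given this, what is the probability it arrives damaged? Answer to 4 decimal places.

Let S = {H1, H4, H5}.
P(S) = 0.1 + 0.11 + 0.11 = 0.32.
P(D ∩ S) = 0.019·0.1 + 0.081·0.11 + 0.096·0.11 = 0.0019 + 0.00891 + 0.01056 = 0.02137.
P(D | S) = 0.02137 / 0.32 = 0.066781…

0.0668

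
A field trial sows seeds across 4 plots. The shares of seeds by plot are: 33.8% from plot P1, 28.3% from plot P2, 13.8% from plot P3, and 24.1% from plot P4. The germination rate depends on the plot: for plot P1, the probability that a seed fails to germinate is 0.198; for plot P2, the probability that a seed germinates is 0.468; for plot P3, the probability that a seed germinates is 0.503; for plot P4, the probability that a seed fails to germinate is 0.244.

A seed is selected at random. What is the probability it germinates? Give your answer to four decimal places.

0.6551

P(G|P1) = 1 − 0.198 = 0.802.
P(G|P4) = 1 − 0.244 = 0.756.
By the law of total probability,
P(G) = P(G|P1)·P(P1) + P(G|P2)·P(P2) + P(G|P3)·P(P3) + P(G|P4)·P(P4)
      = 0.802·0.338 + 0.468·0.283 + 0.503·0.138 + 0.756·0.241
      = 0.271076 + 0.132444 + 0.069414 + 0.182196 = 0.65513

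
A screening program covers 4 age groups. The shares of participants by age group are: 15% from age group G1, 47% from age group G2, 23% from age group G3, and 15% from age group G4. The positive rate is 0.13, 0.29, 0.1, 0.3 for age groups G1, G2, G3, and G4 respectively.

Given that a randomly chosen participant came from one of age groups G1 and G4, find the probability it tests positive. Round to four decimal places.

Let S = {G1, G4}.
P(S) = 0.15 + 0.15 = 0.3.
P(T ∩ S) = 0.13·0.15 + 0.3·0.15 = 0.0195 + 0.045 = 0.0645.
P(T | S) = 0.0645 / 0.3 = 0.215000…

P(T|S) ≈ 0.2150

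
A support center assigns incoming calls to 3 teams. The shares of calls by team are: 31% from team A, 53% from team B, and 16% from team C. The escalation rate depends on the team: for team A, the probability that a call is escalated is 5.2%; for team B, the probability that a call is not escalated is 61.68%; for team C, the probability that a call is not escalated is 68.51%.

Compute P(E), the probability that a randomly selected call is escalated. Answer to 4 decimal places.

P(E|B) = 1 − 0.6168 = 0.3832.
P(E|C) = 1 − 0.6851 = 0.3149.
P(E) = P(E|A)·P(A) + P(E|B)·P(B) + P(E|C)·P(C)
      = 0.052·0.31 + 0.3832·0.53 + 0.3149·0.16
      = 0.01612 + 0.203096 + 0.050384 = 0.2696

0.2696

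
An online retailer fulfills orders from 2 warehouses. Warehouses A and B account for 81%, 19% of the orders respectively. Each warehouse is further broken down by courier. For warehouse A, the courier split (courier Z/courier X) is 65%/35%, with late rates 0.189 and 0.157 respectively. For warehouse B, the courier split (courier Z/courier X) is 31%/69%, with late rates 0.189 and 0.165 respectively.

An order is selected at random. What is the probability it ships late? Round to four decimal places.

0.1768

P(L|A) = 0.65·0.189 + 0.35·0.157 = 0.12285 + 0.05495 = 0.1778
P(L|B) = 0.31·0.189 + 0.69·0.165 = 0.05859 + 0.11385 = 0.17244
By total probability over the outer partition,
P(L) = 0.81·0.1778 + 0.19·0.17244
      = 0.144018 + 0.0327636 = 0.1767816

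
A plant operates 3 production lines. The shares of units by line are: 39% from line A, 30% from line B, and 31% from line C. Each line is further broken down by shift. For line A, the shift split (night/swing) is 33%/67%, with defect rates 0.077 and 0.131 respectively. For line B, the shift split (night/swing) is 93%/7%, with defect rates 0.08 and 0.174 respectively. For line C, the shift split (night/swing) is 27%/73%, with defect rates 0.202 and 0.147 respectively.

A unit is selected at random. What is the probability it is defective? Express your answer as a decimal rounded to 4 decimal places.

0.1203

P(D|A) = 0.33·0.077 + 0.67·0.131 = 0.02541 + 0.08777 = 0.11318
P(D|B) = 0.93·0.08 + 0.07·0.174 = 0.0744 + 0.01218 = 0.08658
P(D|C) = 0.27·0.202 + 0.73·0.147 = 0.05454 + 0.10731 = 0.16185
By total probability over the outer partition,
P(D) = 0.39·0.11318 + 0.3·0.08658 + 0.31·0.16185
      = 0.0441402 + 0.025974 + 0.0501735 = 0.1202877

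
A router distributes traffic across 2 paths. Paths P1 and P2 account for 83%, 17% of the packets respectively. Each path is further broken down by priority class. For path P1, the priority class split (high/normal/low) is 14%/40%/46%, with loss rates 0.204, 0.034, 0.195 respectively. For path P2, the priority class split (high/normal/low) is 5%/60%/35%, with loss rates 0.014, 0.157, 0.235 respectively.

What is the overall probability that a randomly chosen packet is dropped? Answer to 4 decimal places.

P(L|P1) = 0.14·0.204 + 0.4·0.034 + 0.46·0.195 = 0.02856 + 0.0136 + 0.0897 = 0.13186
P(L|P2) = 0.05·0.014 + 0.6·0.157 + 0.35·0.235 = 0.0007 + 0.0942 + 0.08225 = 0.17715
By total probability over the outer partition,
P(L) = 0.83·0.13186 + 0.17·0.17715
      = 0.1094438 + 0.0301155 = 0.1395593

0.1396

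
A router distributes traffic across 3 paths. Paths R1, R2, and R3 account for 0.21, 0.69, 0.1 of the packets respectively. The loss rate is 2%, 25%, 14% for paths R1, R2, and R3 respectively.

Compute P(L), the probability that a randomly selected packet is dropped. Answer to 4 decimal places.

P(L) = P(L|R1)·P(R1) + P(L|R2)·P(R2) + P(L|R3)·P(R3)
      = 0.02·0.21 + 0.25·0.69 + 0.14·0.1
      = 0.0042 + 0.1725 + 0.014 = 0.1907

0.1907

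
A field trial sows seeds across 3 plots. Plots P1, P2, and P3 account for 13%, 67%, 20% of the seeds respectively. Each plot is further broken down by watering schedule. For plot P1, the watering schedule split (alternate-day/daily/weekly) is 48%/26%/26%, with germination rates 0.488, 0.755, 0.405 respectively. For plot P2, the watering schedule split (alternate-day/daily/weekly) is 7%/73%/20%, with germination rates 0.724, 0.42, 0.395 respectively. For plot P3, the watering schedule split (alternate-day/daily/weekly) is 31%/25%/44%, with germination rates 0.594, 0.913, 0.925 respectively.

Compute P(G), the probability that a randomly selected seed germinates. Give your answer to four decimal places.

P(G|P1) = 0.48·0.488 + 0.26·0.755 + 0.26·0.405 = 0.23424 + 0.1963 + 0.1053 = 0.53584
P(G|P2) = 0.07·0.724 + 0.73·0.42 + 0.2·0.395 = 0.05068 + 0.3066 + 0.079 = 0.43628
P(G|P3) = 0.31·0.594 + 0.25·0.913 + 0.44·0.925 = 0.18414 + 0.22825 + 0.407 = 0.81939
By total probability over the outer partition,
P(G) = 0.13·0.53584 + 0.67·0.43628 + 0.2·0.81939
      = 0.0696592 + 0.2923076 + 0.163878 = 0.5258448

P(G) ≈ 0.5258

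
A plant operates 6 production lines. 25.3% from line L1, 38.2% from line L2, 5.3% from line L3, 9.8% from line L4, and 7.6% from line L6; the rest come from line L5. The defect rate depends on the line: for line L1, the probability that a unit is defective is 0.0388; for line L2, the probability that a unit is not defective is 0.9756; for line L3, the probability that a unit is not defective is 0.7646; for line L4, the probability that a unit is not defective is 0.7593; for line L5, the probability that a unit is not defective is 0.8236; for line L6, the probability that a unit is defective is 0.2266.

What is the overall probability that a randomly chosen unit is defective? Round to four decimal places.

P(L5) = 1 − (0.253 + 0.382 + 0.053 + 0.098 + 0.076) = 0.138.
P(D|L2) = 1 − 0.9756 = 0.0244.
P(D|L3) = 1 − 0.7646 = 0.2354.
P(D|L4) = 1 − 0.7593 = 0.2407.
P(D|L5) = 1 − 0.8236 = 0.1764.
P(D) = P(D|L1)·P(L1) + P(D|L2)·P(L2) + P(D|L3)·P(L3) + P(D|L4)·P(L4) + P(D|L5)·P(L5) + P(D|L6)·P(L6)
      = 0.0388·0.253 + 0.0244·0.382 + 0.2354·0.053 + 0.2407·0.098 + 0.1764·0.138 + 0.2266·0.076
      = 0.0098164 + 0.0093208 + 0.0124762 + 0.0235886 + 0.0243432 + 0.0172216 = 0.0967668

P(D) ≈ 0.0968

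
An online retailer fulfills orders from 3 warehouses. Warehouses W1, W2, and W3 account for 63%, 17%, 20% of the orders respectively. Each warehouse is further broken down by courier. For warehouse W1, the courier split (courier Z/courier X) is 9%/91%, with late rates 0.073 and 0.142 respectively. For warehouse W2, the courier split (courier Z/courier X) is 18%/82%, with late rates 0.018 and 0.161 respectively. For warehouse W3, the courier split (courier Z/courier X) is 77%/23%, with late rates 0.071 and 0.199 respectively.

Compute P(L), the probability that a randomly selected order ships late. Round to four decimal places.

P(L|W1) = 0.09·0.073 + 0.91·0.142 = 0.00657 + 0.12922 = 0.13579
P(L|W2) = 0.18·0.018 + 0.82·0.161 = 0.00324 + 0.13202 = 0.13526
P(L|W3) = 0.77·0.071 + 0.23·0.199 = 0.05467 + 0.04577 = 0.10044
By total probability over the outer partition,
P(L) = 0.63·0.13579 + 0.17·0.13526 + 0.2·0.10044
      = 0.0855477 + 0.0229942 + 0.020088 = 0.1286299

0.1286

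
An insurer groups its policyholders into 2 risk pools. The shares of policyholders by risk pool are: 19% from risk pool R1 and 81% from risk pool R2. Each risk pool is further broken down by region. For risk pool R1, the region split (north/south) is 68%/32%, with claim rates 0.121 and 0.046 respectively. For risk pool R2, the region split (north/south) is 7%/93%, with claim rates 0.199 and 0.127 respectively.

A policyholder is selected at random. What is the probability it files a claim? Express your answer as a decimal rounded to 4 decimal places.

P(C|R1) = 0.68·0.121 + 0.32·0.046 = 0.08228 + 0.01472 = 0.097
P(C|R2) = 0.07·0.199 + 0.93·0.127 = 0.01393 + 0.11811 = 0.13204
Then overall,
P(C) = 0.19·0.097 + 0.81·0.13204
      = 0.01843 + 0.1069524 = 0.1253824

0.1254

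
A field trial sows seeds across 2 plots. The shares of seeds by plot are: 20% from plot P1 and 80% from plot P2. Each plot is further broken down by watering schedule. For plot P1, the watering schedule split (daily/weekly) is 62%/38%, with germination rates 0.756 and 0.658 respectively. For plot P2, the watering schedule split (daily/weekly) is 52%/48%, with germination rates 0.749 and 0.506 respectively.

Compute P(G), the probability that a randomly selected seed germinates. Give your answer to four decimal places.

P(G|P1) = 0.62·0.756 + 0.38·0.658 = 0.46872 + 0.25004 = 0.71876
P(G|P2) = 0.52·0.749 + 0.48·0.506 = 0.38948 + 0.24288 = 0.63236
By total probability over the outer partition,
P(G) = 0.2·0.71876 + 0.8·0.63236
      = 0.143752 + 0.505888 = 0.64964

0.6496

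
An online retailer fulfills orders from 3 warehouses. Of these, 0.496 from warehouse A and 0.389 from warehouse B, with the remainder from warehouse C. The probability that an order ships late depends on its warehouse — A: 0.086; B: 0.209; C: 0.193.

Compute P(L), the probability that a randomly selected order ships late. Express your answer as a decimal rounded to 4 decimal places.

P(C) = 1 − (0.496 + 0.389) = 0.115.
Summing over the partition,
P(L) = P(L|A)·P(A) + P(L|B)·P(B) + P(L|C)·P(C)
      = 0.086·0.496 + 0.209·0.389 + 0.193·0.115
      = 0.042656 + 0.081301 + 0.022195 = 0.146152

0.1462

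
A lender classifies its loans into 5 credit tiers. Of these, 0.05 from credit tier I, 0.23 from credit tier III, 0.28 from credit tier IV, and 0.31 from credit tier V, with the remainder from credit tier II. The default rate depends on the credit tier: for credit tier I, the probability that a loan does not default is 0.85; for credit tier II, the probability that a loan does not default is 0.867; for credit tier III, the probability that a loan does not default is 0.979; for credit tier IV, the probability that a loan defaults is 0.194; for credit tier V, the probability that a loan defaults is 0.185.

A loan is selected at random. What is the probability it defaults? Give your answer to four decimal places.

0.1413

P(II) = 1 − (0.05 + 0.23 + 0.28 + 0.31) = 0.13.
P(D|I) = 1 − 0.85 = 0.15.
P(D|II) = 1 − 0.867 = 0.133.
P(D|III) = 1 − 0.979 = 0.021.
By the law of total probability,
P(D) = P(D|I)·P(I) + P(D|II)·P(II) + P(D|III)·P(III) + P(D|IV)·P(IV) + P(D|V)·P(V)
      = 0.15·0.05 + 0.133·0.13 + 0.021·0.23 + 0.194·0.28 + 0.185·0.31
      = 0.0075 + 0.01729 + 0.00483 + 0.05432 + 0.05735 = 0.14129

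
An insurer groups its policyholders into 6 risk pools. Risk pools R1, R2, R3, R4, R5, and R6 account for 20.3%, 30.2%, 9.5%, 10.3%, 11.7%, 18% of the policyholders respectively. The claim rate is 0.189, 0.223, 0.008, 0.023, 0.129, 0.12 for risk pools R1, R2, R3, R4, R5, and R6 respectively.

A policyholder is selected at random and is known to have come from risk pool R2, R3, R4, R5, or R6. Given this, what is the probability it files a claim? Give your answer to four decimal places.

Let S = {R2, R3, R4, R5, R6}.
P(S) = 0.302 + 0.095 + 0.103 + 0.117 + 0.18 = 0.797.
P(C ∩ S) = 0.223·0.302 + 0.008·0.095 + 0.023·0.103 + 0.129·0.117 + 0.12·0.18 = 0.067346 + 0.00076 + 0.002369 + 0.015093 + 0.0216 = 0.107168.
P(C | S) = 0.107168 / 0.797 = 0.134464…

0.1345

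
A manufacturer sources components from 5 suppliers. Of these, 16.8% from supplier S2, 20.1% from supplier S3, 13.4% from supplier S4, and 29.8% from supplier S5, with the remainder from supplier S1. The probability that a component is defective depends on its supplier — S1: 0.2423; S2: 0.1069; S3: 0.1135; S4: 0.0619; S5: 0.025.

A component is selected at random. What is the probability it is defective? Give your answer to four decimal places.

P(S1) = 1 − (0.168 + 0.201 + 0.134 + 0.298) = 0.199.
P(D) = P(D|S1)·P(S1) + P(D|S2)·P(S2) + P(D|S3)·P(S3) + P(D|S4)·P(S4) + P(D|S5)·P(S5)
      = 0.2423·0.199 + 0.1069·0.168 + 0.1135·0.201 + 0.0619·0.134 + 0.025·0.298
      = 0.0482177 + 0.0179592 + 0.0228135 + 0.0082946 + 0.00745 = 0.104735

0.1047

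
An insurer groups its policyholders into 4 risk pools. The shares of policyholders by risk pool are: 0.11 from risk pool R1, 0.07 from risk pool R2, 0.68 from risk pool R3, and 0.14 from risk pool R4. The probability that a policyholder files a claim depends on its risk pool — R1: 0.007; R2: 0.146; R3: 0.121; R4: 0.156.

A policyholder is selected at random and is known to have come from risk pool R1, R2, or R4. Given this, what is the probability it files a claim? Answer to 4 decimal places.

Let S = {R1, R2, R4}.
P(S) = 0.11 + 0.07 + 0.14 = 0.32.
P(C ∩ S) = 0.007·0.11 + 0.146·0.07 + 0.156·0.14 = 0.00077 + 0.01022 + 0.02184 = 0.03283.
P(C | S) = 0.03283 / 0.32 = 0.102594…

P(C|S) ≈ 0.1026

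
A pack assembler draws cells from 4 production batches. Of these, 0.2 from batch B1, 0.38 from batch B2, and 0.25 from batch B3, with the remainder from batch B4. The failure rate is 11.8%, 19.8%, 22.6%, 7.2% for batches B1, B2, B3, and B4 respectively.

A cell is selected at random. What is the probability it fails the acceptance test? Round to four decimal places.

P(B4) = 1 − (0.2 + 0.38 + 0.25) = 0.17.
P(F) = P(F|B1)·P(B1) + P(F|B2)·P(B2) + P(F|B3)·P(B3) + P(F|B4)·P(B4)
      = 0.118·0.2 + 0.198·0.38 + 0.226·0.25 + 0.072·0.17
      = 0.0236 + 0.07524 + 0.0565 + 0.01224 = 0.16758

P(F) ≈ 0.1676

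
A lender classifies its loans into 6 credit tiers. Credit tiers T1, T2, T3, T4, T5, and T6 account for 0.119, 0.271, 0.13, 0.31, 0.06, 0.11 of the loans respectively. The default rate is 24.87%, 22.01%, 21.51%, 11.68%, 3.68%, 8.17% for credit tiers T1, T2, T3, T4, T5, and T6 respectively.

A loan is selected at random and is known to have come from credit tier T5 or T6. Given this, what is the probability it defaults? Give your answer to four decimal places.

0.0659

Let S = {T5, T6}.
P(S) = 0.06 + 0.11 = 0.17.
P(D ∩ S) = 0.0368·0.06 + 0.0817·0.11 = 0.002208 + 0.008987 = 0.011195.
P(D | S) = 0.011195 / 0.17 = 0.065853…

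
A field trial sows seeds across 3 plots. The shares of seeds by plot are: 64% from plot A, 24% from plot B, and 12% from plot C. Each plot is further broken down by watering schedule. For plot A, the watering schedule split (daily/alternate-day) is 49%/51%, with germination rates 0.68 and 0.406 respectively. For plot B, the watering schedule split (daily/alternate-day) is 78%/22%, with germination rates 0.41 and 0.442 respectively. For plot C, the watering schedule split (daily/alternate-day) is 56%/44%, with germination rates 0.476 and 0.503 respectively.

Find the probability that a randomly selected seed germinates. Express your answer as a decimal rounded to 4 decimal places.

P(G|A) = 0.49·0.68 + 0.51·0.406 = 0.3332 + 0.20706 = 0.54026
P(G|B) = 0.78·0.41 + 0.22·0.442 = 0.3198 + 0.09724 = 0.41704
P(G|C) = 0.56·0.476 + 0.44·0.503 = 0.26656 + 0.22132 = 0.48788
Then overall,
P(G) = 0.64·0.54026 + 0.24·0.41704 + 0.12·0.48788
      = 0.3457664 + 0.1000896 + 0.0585456 = 0.5044016

P(G) ≈ 0.5044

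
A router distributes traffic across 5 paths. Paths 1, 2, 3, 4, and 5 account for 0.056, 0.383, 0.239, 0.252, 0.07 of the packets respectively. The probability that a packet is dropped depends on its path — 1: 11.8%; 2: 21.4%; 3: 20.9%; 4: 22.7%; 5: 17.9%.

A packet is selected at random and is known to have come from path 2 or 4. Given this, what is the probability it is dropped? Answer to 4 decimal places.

0.2192

Let S = {2, 4}.
P(S) = 0.383 + 0.252 = 0.635.
P(L ∩ S) = 0.214·0.383 + 0.227·0.252 = 0.081962 + 0.057204 = 0.139166.
P(L | S) = 0.139166 / 0.635 = 0.219159…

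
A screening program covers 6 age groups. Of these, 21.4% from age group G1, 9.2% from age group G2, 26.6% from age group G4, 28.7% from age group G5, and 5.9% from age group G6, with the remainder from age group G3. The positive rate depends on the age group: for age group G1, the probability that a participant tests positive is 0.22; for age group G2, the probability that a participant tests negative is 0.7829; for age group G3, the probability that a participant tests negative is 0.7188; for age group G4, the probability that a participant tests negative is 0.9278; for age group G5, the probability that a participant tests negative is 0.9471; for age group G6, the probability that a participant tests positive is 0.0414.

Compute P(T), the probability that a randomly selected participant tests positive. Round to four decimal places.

P(T) ≈ 0.1269

P(G3) = 1 − (0.214 + 0.092 + 0.266 + 0.287 + 0.059) = 0.082.
P(T|G2) = 1 − 0.7829 = 0.2171.
P(T|G3) = 1 − 0.7188 = 0.2812.
P(T|G4) = 1 − 0.9278 = 0.0722.
P(T|G5) = 1 − 0.9471 = 0.0529.
By the law of total probability,
P(T) = P(T|G1)·P(G1) + P(T|G2)·P(G2) + P(T|G3)·P(G3) + P(T|G4)·P(G4) + P(T|G5)·P(G5) + P(T|G6)·P(G6)
      = 0.22·0.214 + 0.2171·0.092 + 0.2812·0.082 + 0.0722·0.266 + 0.0529·0.287 + 0.0414·0.059
      = 0.04708 + 0.0199732 + 0.0230584 + 0.0192052 + 0.0151823 + 0.0024426 = 0.1269417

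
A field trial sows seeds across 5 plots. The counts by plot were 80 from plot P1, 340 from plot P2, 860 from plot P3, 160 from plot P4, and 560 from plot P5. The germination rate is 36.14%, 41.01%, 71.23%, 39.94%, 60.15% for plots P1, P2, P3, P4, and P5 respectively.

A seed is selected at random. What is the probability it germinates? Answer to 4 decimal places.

0.5908

Total: 80 + 340 + 860 + 160 + 560 = 2000.
P(P1) = 80/2000 = 0.04. P(P2) = 340/2000 = 0.17. P(P3) = 860/2000 = 0.43. P(P4) = 160/2000 = 0.08. P(P5) = 560/2000 = 0.28.
Using total probability over the partition,
P(G) = P(G|P1)·P(P1) + P(G|P2)·P(P2) + P(G|P3)·P(P3) + P(G|P4)·P(P4) + P(G|P5)·P(P5)
      = 0.3614·0.04 + 0.4101·0.17 + 0.7123·0.43 + 0.3994·0.08 + 0.6015·0.28
      = 0.014456 + 0.069717 + 0.306289 + 0.031952 + 0.16842 = 0.590834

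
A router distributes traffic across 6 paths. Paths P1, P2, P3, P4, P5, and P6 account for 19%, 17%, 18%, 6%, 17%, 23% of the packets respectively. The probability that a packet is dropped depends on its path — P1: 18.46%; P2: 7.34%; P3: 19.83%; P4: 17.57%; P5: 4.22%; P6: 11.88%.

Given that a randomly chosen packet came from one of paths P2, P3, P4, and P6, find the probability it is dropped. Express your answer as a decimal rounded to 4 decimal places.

Let S = {P2, P3, P4, P6}.
P(S) = 0.17 + 0.18 + 0.06 + 0.23 = 0.64.
P(L ∩ S) = 0.0734·0.17 + 0.1983·0.18 + 0.1757·0.06 + 0.1188·0.23 = 0.012478 + 0.035694 + 0.010542 + 0.027324 = 0.086038.
P(L | S) = 0.086038 / 0.64 = 0.134434…

P(L|S) ≈ 0.1344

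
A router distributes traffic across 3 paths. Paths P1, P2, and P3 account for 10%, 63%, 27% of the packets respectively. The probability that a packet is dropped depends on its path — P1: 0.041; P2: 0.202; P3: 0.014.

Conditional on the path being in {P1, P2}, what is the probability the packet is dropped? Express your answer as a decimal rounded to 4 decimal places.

Let S = {P1, P2}.
P(S) = 0.1 + 0.63 = 0.73.
P(L ∩ S) = 0.041·0.1 + 0.202·0.63 = 0.0041 + 0.12726 = 0.13136.
P(L | S) = 0.13136 / 0.73 = 0.179945…

0.1799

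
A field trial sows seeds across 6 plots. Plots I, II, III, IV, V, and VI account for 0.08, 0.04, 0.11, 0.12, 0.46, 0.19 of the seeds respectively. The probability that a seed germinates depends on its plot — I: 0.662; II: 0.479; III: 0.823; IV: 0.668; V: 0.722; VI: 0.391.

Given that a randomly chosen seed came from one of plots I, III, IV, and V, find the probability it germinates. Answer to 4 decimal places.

Let S = {I, III, IV, V}.
P(S) = 0.08 + 0.11 + 0.12 + 0.46 = 0.77.
P(G ∩ S) = 0.662·0.08 + 0.823·0.11 + 0.668·0.12 + 0.722·0.46 = 0.05296 + 0.09053 + 0.08016 + 0.33212 = 0.55577.
P(G | S) = 0.55577 / 0.77 = 0.721779…

P(G|S) ≈ 0.7218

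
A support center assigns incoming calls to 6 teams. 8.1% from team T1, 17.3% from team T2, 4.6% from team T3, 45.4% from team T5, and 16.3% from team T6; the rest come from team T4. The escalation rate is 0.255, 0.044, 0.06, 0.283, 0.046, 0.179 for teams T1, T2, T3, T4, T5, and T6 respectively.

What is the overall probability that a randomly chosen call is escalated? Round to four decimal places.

P(T4) = 1 − (0.081 + 0.173 + 0.046 + 0.454 + 0.163) = 0.083.
Summing over the partition,
P(E) = P(E|T1)·P(T1) + P(E|T2)·P(T2) + P(E|T3)·P(T3) + P(E|T4)·P(T4) + P(E|T5)·P(T5) + P(E|T6)·P(T6)
      = 0.255·0.081 + 0.044·0.173 + 0.06·0.046 + 0.283·0.083 + 0.046·0.454 + 0.179·0.163
      = 0.020655 + 0.007612 + 0.00276 + 0.023489 + 0.020884 + 0.029177 = 0.104577

0.1046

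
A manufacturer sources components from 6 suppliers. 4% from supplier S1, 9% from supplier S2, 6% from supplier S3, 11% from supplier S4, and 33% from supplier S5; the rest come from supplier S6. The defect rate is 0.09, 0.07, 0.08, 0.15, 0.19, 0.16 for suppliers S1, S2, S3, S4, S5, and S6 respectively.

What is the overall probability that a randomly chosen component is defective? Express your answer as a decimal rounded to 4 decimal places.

P(S6) = 1 − (0.04 + 0.09 + 0.06 + 0.11 + 0.33) = 0.37.
P(D) = P(D|S1)·P(S1) + P(D|S2)·P(S2) + P(D|S3)·P(S3) + P(D|S4)·P(S4) + P(D|S5)·P(S5) + P(D|S6)·P(S6)
      = 0.09·0.04 + 0.07·0.09 + 0.08·0.06 + 0.15·0.11 + 0.19·0.33 + 0.16·0.37
      = 0.0036 + 0.0063 + 0.0048 + 0.0165 + 0.0627 + 0.0592 = 0.1531

0.1531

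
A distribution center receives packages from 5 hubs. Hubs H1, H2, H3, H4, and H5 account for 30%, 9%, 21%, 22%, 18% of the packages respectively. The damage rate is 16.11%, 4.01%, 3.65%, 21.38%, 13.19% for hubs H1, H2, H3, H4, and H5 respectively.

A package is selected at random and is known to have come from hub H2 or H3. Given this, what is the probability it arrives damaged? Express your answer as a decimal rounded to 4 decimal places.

0.0376

Let S = {H2, H3}.
P(S) = 0.09 + 0.21 = 0.3.
P(D ∩ S) = 0.0401·0.09 + 0.0365·0.21 = 0.003609 + 0.007665 = 0.011274.
P(D | S) = 0.011274 / 0.3 = 0.037580…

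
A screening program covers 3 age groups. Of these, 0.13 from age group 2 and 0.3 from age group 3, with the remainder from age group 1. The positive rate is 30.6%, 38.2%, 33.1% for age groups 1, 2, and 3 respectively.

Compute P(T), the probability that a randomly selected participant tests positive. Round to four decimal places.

P(1) = 1 − (0.13 + 0.3) = 0.57.
P(T) = P(T|1)·P(1) + P(T|2)·P(2) + P(T|3)·P(3)
      = 0.306·0.57 + 0.382·0.13 + 0.331·0.3
      = 0.17442 + 0.04966 + 0.0993 = 0.32338

P(T) ≈ 0.3234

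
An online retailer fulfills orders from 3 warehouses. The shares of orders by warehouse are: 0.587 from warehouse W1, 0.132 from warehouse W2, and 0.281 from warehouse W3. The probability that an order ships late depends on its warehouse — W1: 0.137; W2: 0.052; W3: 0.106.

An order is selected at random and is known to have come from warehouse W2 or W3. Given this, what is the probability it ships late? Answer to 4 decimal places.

Let S = {W2, W3}.
P(S) = 0.132 + 0.281 = 0.413.
P(L ∩ S) = 0.052·0.132 + 0.106·0.281 = 0.006864 + 0.029786 = 0.03665.
P(L | S) = 0.03665 / 0.413 = 0.088741…

P(L|S) ≈ 0.0887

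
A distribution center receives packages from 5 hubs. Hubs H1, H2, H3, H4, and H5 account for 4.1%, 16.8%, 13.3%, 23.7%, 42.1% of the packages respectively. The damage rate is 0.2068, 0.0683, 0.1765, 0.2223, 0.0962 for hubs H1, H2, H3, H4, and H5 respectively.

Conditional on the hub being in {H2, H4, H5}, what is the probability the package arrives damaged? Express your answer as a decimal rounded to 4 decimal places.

P(D|S) ≈ 0.1267

Let S = {H2, H4, H5}.
P(S) = 0.168 + 0.237 + 0.421 = 0.826.
P(D ∩ S) = 0.0683·0.168 + 0.2223·0.237 + 0.0962·0.421 = 0.0114744 + 0.0526851 + 0.0405002 = 0.1046597.
P(D | S) = 0.1046597 / 0.826 = 0.126707…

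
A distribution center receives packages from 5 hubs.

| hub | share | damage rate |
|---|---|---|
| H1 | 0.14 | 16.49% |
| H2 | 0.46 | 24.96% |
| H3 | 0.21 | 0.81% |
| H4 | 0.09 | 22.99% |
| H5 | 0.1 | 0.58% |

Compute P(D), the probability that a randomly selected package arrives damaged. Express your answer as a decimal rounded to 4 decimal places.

P(D) = P(D|H1)·P(H1) + P(D|H2)·P(H2) + P(D|H3)·P(H3) + P(D|H4)·P(H4) + P(D|H5)·P(H5)
      = 0.1649·0.14 + 0.2496·0.46 + 0.0081·0.21 + 0.2299·0.09 + 0.0058·0.1
      = 0.023086 + 0.114816 + 0.001701 + 0.020691 + 0.00058 = 0.160874

P(D) ≈ 0.1609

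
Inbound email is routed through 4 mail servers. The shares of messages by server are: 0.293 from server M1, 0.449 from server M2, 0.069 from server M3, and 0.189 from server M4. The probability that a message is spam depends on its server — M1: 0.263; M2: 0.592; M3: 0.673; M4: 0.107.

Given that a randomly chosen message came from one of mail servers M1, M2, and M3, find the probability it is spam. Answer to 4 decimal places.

0.4800

Let J = {M1, M2, M3}.
P(J) = 0.293 + 0.449 + 0.069 = 0.811.
P(S ∩ J) = 0.263·0.293 + 0.592·0.449 + 0.673·0.069 = 0.077059 + 0.265808 + 0.046437 = 0.389304.
P(S | J) = 0.389304 / 0.811 = 0.480030…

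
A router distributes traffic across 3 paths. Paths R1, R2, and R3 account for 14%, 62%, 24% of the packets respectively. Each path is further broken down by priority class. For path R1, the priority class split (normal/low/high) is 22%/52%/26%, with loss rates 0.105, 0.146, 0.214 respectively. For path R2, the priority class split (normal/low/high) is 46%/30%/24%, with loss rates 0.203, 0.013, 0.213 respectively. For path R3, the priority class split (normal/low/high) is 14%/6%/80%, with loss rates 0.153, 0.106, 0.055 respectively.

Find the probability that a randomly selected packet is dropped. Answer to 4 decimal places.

P(L|R1) = 0.22·0.105 + 0.52·0.146 + 0.26·0.214 = 0.0231 + 0.07592 + 0.05564 = 0.15466
P(L|R2) = 0.46·0.203 + 0.3·0.013 + 0.24·0.213 = 0.09338 + 0.0039 + 0.05112 = 0.1484
P(L|R3) = 0.14·0.153 + 0.06·0.106 + 0.8·0.055 = 0.02142 + 0.00636 + 0.044 = 0.07178
By total probability over the outer partition,
P(L) = 0.14·0.15466 + 0.62·0.1484 + 0.24·0.07178
      = 0.0216524 + 0.092008 + 0.0172272 = 0.1308876

P(L) ≈ 0.1309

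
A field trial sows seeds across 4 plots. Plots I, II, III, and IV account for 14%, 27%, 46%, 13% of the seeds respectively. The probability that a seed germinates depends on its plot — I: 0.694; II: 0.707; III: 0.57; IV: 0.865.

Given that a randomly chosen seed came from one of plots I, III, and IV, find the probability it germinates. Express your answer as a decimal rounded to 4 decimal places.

Let S = {I, III, IV}.
P(S) = 0.14 + 0.46 + 0.13 = 0.73.
P(G ∩ S) = 0.694·0.14 + 0.57·0.46 + 0.865·0.13 = 0.09716 + 0.2622 + 0.11245 = 0.47181.
P(G | S) = 0.47181 / 0.73 = 0.646315…

0.6463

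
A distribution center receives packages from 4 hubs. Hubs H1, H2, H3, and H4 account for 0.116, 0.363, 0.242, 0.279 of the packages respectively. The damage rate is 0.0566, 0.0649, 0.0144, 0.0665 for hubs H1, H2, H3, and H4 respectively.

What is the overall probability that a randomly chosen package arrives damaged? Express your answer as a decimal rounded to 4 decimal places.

P(D) = P(D|H1)·P(H1) + P(D|H2)·P(H2) + P(D|H3)·P(H3) + P(D|H4)·P(H4)
      = 0.0566·0.116 + 0.0649·0.363 + 0.0144·0.242 + 0.0665·0.279
      = 0.0065656 + 0.0235587 + 0.0034848 + 0.0185535 = 0.0521626

0.0522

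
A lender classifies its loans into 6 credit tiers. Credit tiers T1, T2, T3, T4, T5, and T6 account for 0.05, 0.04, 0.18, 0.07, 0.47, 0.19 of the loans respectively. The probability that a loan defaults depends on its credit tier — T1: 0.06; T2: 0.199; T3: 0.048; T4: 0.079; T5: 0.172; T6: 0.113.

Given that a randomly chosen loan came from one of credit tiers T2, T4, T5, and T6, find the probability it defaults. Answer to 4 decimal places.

P(D|S) ≈ 0.1504

Let S = {T2, T4, T5, T6}.
P(S) = 0.04 + 0.07 + 0.47 + 0.19 = 0.77.
P(D ∩ S) = 0.199·0.04 + 0.079·0.07 + 0.172·0.47 + 0.113·0.19 = 0.00796 + 0.00553 + 0.08084 + 0.02147 = 0.1158.
P(D | S) = 0.1158 / 0.77 = 0.150390…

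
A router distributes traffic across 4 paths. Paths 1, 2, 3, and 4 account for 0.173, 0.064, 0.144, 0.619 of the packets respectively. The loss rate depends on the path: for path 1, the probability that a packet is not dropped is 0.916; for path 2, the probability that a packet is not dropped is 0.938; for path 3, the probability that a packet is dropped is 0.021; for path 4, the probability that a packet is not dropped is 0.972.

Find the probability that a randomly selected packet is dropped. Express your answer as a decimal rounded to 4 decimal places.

P(L) ≈ 0.0389

P(L|1) = 1 − 0.916 = 0.084.
P(L|2) = 1 − 0.938 = 0.062.
P(L|4) = 1 − 0.972 = 0.028.
P(L) = P(L|1)·P(1) + P(L|2)·P(2) + P(L|3)·P(3) + P(L|4)·P(4)
      = 0.084·0.173 + 0.062·0.064 + 0.021·0.144 + 0.028·0.619
      = 0.014532 + 0.003968 + 0.003024 + 0.017332 = 0.038856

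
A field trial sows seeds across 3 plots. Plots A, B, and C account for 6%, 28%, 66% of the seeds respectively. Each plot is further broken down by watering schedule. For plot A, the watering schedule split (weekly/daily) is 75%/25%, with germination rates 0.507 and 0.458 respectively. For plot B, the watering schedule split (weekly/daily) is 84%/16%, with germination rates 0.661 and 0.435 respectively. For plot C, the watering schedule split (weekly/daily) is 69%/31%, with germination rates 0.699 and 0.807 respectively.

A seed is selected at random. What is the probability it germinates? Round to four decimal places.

P(G|A) = 0.75·0.507 + 0.25·0.458 = 0.38025 + 0.1145 = 0.49475
P(G|B) = 0.84·0.661 + 0.16·0.435 = 0.55524 + 0.0696 = 0.62484
P(G|C) = 0.69·0.699 + 0.31·0.807 = 0.48231 + 0.25017 = 0.73248
By total probability over the outer partition,
P(G) = 0.06·0.49475 + 0.28·0.62484 + 0.66·0.73248
      = 0.029685 + 0.1749552 + 0.4834368 = 0.688077

0.6881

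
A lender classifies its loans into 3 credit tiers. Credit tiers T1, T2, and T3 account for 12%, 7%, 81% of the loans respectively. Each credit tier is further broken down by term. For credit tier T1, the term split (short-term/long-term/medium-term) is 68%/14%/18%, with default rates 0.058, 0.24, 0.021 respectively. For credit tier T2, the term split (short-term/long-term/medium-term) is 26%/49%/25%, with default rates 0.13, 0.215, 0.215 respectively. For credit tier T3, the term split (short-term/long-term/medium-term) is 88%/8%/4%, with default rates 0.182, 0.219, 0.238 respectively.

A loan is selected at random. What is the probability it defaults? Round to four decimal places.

P(D|T1) = 0.68·0.058 + 0.14·0.24 + 0.18·0.021 = 0.03944 + 0.0336 + 0.00378 = 0.07682
P(D|T2) = 0.26·0.13 + 0.49·0.215 + 0.25·0.215 = 0.0338 + 0.10535 + 0.05375 = 0.1929
P(D|T3) = 0.88·0.182 + 0.08·0.219 + 0.04·0.238 = 0.16016 + 0.01752 + 0.00952 = 0.1872
Then overall,
P(D) = 0.12·0.07682 + 0.07·0.1929 + 0.81·0.1872
      = 0.0092184 + 0.013503 + 0.151632 = 0.1743534

P(D) ≈ 0.1744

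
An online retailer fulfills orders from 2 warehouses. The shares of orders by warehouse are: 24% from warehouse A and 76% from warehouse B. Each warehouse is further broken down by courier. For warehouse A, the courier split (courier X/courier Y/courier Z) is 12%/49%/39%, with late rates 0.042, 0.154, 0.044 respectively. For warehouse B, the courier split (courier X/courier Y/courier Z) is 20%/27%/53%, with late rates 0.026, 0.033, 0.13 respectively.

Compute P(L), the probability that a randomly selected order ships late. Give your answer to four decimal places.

0.0865

P(L|A) = 0.12·0.042 + 0.49·0.154 + 0.39·0.044 = 0.00504 + 0.07546 + 0.01716 = 0.09766
P(L|B) = 0.2·0.026 + 0.27·0.033 + 0.53·0.13 = 0.0052 + 0.00891 + 0.0689 = 0.08301
Then overall,
P(L) = 0.24·0.09766 + 0.76·0.08301
      = 0.0234384 + 0.0630876 = 0.086526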